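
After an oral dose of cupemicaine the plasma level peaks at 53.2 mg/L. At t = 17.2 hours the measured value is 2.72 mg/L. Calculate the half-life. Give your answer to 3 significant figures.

4.01 hours

A/A₀ = 2.72/53.2 ≈ 0.051128.
n = log₂(19.559) ≈ 4.2897 half-lives elapsed in 17.2 hours.
t½ = 17.2/4.2897 ≈ 4.0096 hours.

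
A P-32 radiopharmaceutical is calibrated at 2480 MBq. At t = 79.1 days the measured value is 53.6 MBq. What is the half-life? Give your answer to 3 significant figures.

14.3 days

A/A₀ = 53.6/2480 ≈ 0.021613.
n = log₂(46.269) ≈ 5.532 half-lives elapsed in 79.1 days.
t½ = 79.1/5.532 ≈ 14.299 days.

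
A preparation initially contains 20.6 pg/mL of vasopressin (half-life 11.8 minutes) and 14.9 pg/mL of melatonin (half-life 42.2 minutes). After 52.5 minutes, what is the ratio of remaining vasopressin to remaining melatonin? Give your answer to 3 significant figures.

vasopressin: 20.6 × (1/2)^(52.5/11.8) = 20.6 × (1/2)^4.4492 ≈ 0.94306 pg/mL.
melatonin: 14.9 × (1/2)^(52.5/42.2) = 14.9 × (1/2)^1.2441 ≈ 6.2905 pg/mL.
Ratio ≈ 0.94306 / 6.2905 ≈ 0.14992.

0.150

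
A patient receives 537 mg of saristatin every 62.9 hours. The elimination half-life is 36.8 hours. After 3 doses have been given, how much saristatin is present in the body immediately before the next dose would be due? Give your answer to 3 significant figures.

The 3 doses were given 188.7, 125.8, 62.9 hours ago.
Total = 537·(1/2)^(188.7/36.8) + 537·(1/2)^(125.8/36.8) + 537·(1/2)^(62.9/36.8)
      = 15.36 + 50.224 + 164.23 ≈ 229.81 mg.

230 mg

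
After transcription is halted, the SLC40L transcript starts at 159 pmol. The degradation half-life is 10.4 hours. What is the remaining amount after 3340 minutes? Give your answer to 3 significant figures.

Convert the elapsed time: 3340 minutes = 55.6667 hours.
Number of half-lives: n = 55.6667/10.4 ≈ 5.3526.
Remaining = 159 × (1/2)^5.3526 = 159 × 0.024475 ≈ 3.8915 pmol.

3.89 pmol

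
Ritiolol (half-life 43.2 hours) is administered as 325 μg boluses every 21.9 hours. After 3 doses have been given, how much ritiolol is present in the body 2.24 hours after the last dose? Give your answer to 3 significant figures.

689 μg

The 3 doses were given 46.04, 24.14, 2.24 hours ago.
Total = 325·(1/2)^(46.04/43.2) + 325·(1/2)^(24.14/43.2) + 325·(1/2)^(2.24/43.2)
      = 155.26 + 220.63 + 313.53 ≈ 689.42 μg.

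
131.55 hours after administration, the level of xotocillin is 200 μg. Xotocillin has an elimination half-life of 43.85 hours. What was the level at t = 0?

Number of half-lives elapsed: n = 131.55/43.85 ≈ 3.
A₀ = A × 2^n = 200 × 2^3 = 200 × 8 ≈ 1600 μg.

1600 μg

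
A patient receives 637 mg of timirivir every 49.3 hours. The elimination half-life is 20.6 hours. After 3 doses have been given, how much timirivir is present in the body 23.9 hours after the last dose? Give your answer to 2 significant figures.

The 3 doses were given 122.5, 73.2, 23.9 hours ago.
Total = 637·(1/2)^(122.5/20.6) + 637·(1/2)^(73.2/20.6) + 637·(1/2)^(23.9/20.6)
      = 10.328 + 54.258 + 285.03 ≈ 349.61 mg.

350 mg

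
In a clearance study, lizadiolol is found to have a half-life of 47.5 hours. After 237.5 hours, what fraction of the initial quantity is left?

n = 237.5/47.5 ≈ 5 half-lives.
Fraction remaining = (1/2)^5 ≈ 0.03125.

0.03125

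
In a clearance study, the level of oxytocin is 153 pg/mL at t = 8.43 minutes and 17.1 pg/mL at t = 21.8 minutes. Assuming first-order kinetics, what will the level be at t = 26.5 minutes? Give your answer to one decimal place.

7.9 pg/mL

Over Δt = 21.8 − 8.43 = 13.37 minutes, the level fell by a factor of 153/17.1 ≈ 8.9474.
n = log₂(8.9474) ≈ 3.1615 half-lives, so t½ = 13.37/3.1615 ≈ 4.2291 minutes.
From t = 21.8 to t = 26.5: 17.1 × (1/2)^((26.5−21.8)/4.2291) ≈ 7.9149 pg/mL.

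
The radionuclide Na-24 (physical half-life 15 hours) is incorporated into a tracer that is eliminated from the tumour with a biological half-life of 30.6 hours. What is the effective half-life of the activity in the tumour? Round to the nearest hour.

10 hours

1/t_eff = 1/t_phys + 1/t_biol = 1/15 + 1/30.6 = 0.099346 per hour.
t_eff = 15 × 30.6 / (15 + 30.6) ≈ 10.066 hours.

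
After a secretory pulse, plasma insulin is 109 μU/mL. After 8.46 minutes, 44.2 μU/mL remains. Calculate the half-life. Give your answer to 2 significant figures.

6.5 minutes

A/A₀ = 44.2/109 ≈ 0.4055.
n = log₂(2.4661) ≈ 1.3022 half-lives elapsed in 8.46 minutes.
t½ = 8.46/1.3022 ≈ 6.4966 minutes.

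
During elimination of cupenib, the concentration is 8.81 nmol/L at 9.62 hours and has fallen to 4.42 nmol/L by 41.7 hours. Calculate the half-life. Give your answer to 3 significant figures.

32.2 hours

Over Δt = 41.7 − 9.62 = 32.08 hours, the level fell by a factor of 8.81/4.42 ≈ 1.9932.
n = log₂(1.9932) ≈ 0.9951 half-lives, so t½ = 32.08/0.9951 ≈ 32.238 hours.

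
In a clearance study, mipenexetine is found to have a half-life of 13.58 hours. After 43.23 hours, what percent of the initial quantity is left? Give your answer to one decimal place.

11.0%

n = 43.23/13.58 ≈ 3.1834 half-lives.
Fraction remaining = (1/2)^3.1834 ≈ 0.11008, i.e. 11.008%.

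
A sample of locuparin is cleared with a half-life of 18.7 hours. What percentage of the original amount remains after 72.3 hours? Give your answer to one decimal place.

6.9%

n = 72.3/18.7 ≈ 3.8663 half-lives.
Fraction remaining = (1/2)^3.8663 ≈ 0.068569, i.e. 6.8569%.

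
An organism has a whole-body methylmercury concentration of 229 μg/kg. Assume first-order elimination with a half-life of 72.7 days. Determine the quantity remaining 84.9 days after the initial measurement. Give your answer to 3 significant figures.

Number of half-lives: n = 84.9/72.7 ≈ 1.1678.
Remaining = 229 × (1/2)^1.1678 = 229 × 0.4451 ≈ 101.93 μg/kg.

102 μg/kg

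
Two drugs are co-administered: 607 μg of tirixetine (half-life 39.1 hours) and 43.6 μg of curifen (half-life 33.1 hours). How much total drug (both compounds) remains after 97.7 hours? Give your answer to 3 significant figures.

113 μg

tirixetine: 607 × (1/2)^(97.7/39.1) = 607 × (1/2)^2.4987 ≈ 107.4 μg.
curifen: 43.6 × (1/2)^(97.7/33.1) = 43.6 × (1/2)^2.9517 ≈ 5.6357 μg.
Total = 107.4 + 5.6357 ≈ 113.03 μg.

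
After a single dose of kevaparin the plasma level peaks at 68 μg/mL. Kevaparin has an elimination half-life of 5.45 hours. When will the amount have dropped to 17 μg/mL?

17/68 = 1/4, so 2 half-lives have elapsed.
t = 2 × 5.45 = 10.9 hours.

10.9 hours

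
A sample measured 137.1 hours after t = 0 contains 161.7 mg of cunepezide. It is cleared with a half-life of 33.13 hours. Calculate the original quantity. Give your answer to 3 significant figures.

2850 mg

Number of half-lives elapsed: n = 137.1/33.13 ≈ 4.1382.
A₀ = A × 2^n = 161.7 × 2^4.1382 = 161.7 × 17.609 ≈ 2847.4 mg.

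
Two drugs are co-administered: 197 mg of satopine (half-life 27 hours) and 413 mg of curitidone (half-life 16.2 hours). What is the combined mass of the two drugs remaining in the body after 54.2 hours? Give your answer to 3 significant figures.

satopine: 197 × (1/2)^(54.2/27) = 197 × (1/2)^2.0074 ≈ 48.998 mg.
curitidone: 413 × (1/2)^(54.2/16.2) = 413 × (1/2)^3.3457 ≈ 40.626 mg.
Total = 48.998 + 40.626 ≈ 89.623 mg.

89.6 mg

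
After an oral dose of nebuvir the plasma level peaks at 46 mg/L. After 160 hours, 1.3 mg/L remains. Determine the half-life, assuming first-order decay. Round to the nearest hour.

31 hours

A/A₀ = 1.3/46 ≈ 0.028261.
n = log₂(35.385) ≈ 5.1451 half-lives elapsed in 160 hours.
t½ = 160/5.1451 ≈ 31.098 hours.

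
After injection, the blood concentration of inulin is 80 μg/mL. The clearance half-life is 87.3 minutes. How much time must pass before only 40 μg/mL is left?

40/80 = 1/2, so 1 half-life has elapsed.
t = 1 × 87.3 = 87.3 minutes.

87.3 minutes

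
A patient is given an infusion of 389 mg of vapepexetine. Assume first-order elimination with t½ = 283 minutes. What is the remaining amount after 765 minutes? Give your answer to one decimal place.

Number of half-lives: n = 765/283 ≈ 2.7032.
Remaining = 389 × (1/2)^2.7032 = 389 × 0.15355 ≈ 59.733 mg.

59.7 mg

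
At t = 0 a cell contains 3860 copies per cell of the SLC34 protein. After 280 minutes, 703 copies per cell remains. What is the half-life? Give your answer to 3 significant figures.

A/A₀ = 703/3860 ≈ 0.18212.
n = log₂(5.4908) ≈ 2.457 half-lives elapsed in 280 minutes.
t½ = 280/2.457 ≈ 113.96 minutes.

114 minutes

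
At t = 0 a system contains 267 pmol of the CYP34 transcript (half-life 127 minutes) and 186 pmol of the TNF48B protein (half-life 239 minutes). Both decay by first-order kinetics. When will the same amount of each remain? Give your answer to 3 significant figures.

141 minutes

Set 267·(1/2)^(t/127) = 186·(1/2)^(t/239).
Taking log₂: log₂(267/186) = t·(1/127 − 1/239).
log₂(1.4355) = 0.52154; 1/127 − 1/239 = 0.0036899.
t = 0.52154 / 0.0036899 ≈ 141.34 minutes.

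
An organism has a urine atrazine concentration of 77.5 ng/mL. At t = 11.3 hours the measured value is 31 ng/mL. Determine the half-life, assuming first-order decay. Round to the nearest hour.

9 hours

A/A₀ = 31/77.5 ≈ 0.4.
n = log₂(2.5) ≈ 1.3219 half-lives elapsed in 11.3 hours.
t½ = 11.3/1.3219 ≈ 8.5481 hours.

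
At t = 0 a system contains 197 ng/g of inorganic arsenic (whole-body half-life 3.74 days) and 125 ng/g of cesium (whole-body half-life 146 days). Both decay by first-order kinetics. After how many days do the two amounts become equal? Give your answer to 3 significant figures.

Set 197·(1/2)^(t/3.74) = 125·(1/2)^(t/146).
Taking log₂: log₂(197/125) = t·(1/3.74 − 1/146).
log₂(1.576) = 0.65627; 1/3.74 − 1/146 = 0.26053.
t = 0.65627 / 0.26053 ≈ 2.519 days.

2.52 days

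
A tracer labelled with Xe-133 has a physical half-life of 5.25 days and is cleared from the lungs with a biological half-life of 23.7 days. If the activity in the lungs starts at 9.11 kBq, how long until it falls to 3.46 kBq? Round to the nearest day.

1/t_eff = 1/t_phys + 1/t_biol = 1/5.25 + 1/23.7 = 0.23267 per day.
t_eff = 5.25 × 23.7 / (5.25 + 23.7) ≈ 4.2979 days.
n = log₂(9.11/3.46) ≈ 1.3967; t = 1.3967 × 4.2979 ≈ 6.0028 days.

6 days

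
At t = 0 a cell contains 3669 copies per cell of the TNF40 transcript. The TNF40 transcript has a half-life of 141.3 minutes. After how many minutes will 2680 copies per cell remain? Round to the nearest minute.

64 minutes

Fraction remaining = 2680/3669 ≈ 0.73044.
n = log₂(3669/2680) = ln(1.369)/ln 2 ≈ 0.45315 half-lives.
t = n × t½ = 0.45315 × 141.3 ≈ 64.031 minutes.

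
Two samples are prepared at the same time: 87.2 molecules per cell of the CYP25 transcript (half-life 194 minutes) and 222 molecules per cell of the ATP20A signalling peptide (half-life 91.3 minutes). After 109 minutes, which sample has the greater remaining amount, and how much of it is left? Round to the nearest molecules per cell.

ATP20A signalling peptide, 97 molecules per cell

CYP25 transcript: 87.2 × (1/2)^0.56186 ≈ 59.072 molecules per cell.
ATP20A signalling peptide: 222 × (1/2)^1.1939 ≈ 97.043 molecules per cell.
ATP20A signalling peptide has more remaining, at ≈ 97.043 molecules per cell.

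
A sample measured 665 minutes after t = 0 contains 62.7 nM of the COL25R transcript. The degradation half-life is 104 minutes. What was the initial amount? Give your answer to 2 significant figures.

Number of half-lives elapsed: n = 665/104 ≈ 6.3942.
A₀ = A × 2^n = 62.7 × 2^6.3942 = 62.7 × 84.111 ≈ 5273.8 nM.

5300 nM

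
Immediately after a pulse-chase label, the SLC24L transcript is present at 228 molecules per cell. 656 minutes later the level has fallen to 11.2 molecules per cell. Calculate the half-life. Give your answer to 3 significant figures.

A/A₀ = 11.2/228 ≈ 0.049123.
n = log₂(20.357) ≈ 4.3475 half-lives elapsed in 656 minutes.
t½ = 656/4.3475 ≈ 150.89 minutes.

151 minutes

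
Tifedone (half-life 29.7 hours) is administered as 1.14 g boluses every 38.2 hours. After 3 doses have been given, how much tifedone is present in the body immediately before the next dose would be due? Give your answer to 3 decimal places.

The 3 doses were given 114.6, 76.4, 38.2 hours ago.
Total = 1.14·(1/2)^(114.6/29.7) + 1.14·(1/2)^(76.4/29.7) + 1.14·(1/2)^(38.2/29.7)
      = 0.078588 + 0.19166 + 0.46744 ≈ 0.73769 g.

0.738 g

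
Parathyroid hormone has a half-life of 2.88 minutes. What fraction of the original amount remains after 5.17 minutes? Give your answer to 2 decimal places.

n = 5.17/2.88 ≈ 1.7951 half-lives.
Fraction remaining = (1/2)^1.7951 ≈ 0.28814.

0.29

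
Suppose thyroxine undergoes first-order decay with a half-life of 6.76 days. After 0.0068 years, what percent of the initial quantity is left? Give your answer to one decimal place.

0.0068 years = 2.482 days.
n = 2.482/6.76 ≈ 0.36716 half-lives.
Fraction remaining = (1/2)^0.36716 ≈ 0.77531, i.e. 77.531%.

77.5%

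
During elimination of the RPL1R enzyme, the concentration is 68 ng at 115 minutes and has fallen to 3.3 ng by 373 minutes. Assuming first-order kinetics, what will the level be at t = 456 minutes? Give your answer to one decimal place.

Over Δt = 373 − 115 = 258 minutes, the level fell by a factor of 68/3.3 ≈ 20.606.
n = log₂(20.606) ≈ 4.365 half-lives, so t½ = 258/4.365 ≈ 59.107 minutes.
From t = 373 to t = 456: 3.3 × (1/2)^((456−373)/59.107) ≈ 1.2468 ng.

1.2 ng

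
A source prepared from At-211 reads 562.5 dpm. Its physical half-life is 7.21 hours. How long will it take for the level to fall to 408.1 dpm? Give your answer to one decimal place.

3.3 hours

Fraction remaining = 408.1/562.5 ≈ 0.72551.
n = log₂(562.5/408.1) = ln(1.3783)/ln 2 ≈ 0.46293 half-lives.
t = n × t½ = 0.46293 × 7.21 ≈ 3.3377 hours.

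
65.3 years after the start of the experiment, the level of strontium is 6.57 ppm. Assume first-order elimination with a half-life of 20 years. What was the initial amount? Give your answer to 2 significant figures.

63 ppm

Number of half-lives elapsed: n = 65.3/20 ≈ 3.265.
A₀ = A × 2^n = 6.57 × 2^3.265 = 6.57 × 9.6131 ≈ 63.158 ppm.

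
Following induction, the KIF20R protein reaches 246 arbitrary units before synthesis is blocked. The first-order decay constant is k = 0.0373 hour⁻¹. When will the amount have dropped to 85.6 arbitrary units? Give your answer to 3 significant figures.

28.3 hours

t½ = ln 2 / k = 0.69315 / 0.0373 ≈ 18.583 hours.
Fraction remaining = 85.6/246 ≈ 0.34797.
n = log₂(246/85.6) = ln(2.8738)/ln 2 ≈ 1.523 half-lives.
t = n × t½ = 1.523 × 18.583 ≈ 28.302 hours.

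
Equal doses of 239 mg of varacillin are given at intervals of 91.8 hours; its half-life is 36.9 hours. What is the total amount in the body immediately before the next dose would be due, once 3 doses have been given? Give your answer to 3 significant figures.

The 3 doses were given 275.4, 183.6, 91.8 hours ago.
Total = 239·(1/2)^(275.4/36.9) + 239·(1/2)^(183.6/36.9) + 239·(1/2)^(91.8/36.9)
      = 1.3542 + 7.5961 + 42.608 ≈ 51.559 mg.

51.6 mg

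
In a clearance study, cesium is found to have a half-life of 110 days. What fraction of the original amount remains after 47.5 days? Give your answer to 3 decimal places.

0.741

n = 47.5/110 ≈ 0.43182 half-lives.
Fraction remaining = (1/2)^0.43182 ≈ 0.74133.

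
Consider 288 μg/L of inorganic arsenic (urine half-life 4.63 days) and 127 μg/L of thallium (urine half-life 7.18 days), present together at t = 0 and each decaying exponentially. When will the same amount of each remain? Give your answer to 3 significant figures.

15.4 days

Set 288·(1/2)^(t/4.63) = 127·(1/2)^(t/7.18).
Taking log₂: log₂(288/127) = t·(1/4.63 − 1/7.18).
log₂(2.2677) = 1.1812; 1/4.63 − 1/7.18 = 0.076707.
t = 1.1812 / 0.076707 ≈ 15.399 days.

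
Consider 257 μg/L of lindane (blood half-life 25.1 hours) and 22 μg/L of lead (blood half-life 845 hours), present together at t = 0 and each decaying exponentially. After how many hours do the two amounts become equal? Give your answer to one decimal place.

Set 257·(1/2)^(t/25.1) = 22·(1/2)^(t/845).
Taking log₂: log₂(257/22) = t·(1/25.1 − 1/845).
log₂(11.682) = 3.5462; 1/25.1 − 1/845 = 0.038657.
t = 3.5462 / 0.038657 ≈ 91.734 hours.

91.7 hours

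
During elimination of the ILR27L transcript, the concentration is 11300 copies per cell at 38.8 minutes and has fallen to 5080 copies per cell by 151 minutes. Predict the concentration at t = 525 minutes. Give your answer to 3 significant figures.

354 copies per cell

Over Δt = 151 − 38.8 = 112.2 minutes, the level fell by a factor of 11300/5080 ≈ 2.2244.
n = log₂(2.2244) ≈ 1.1534 half-lives, so t½ = 112.2/1.1534 ≈ 97.276 minutes.
From t = 151 to t = 525: 5080 × (1/2)^((525−151)/97.276) ≈ 353.57 copies per cell.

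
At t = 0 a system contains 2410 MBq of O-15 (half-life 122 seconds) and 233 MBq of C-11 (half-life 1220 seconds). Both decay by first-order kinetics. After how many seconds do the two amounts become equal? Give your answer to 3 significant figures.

Set 2410·(1/2)^(t/122) = 233·(1/2)^(t/1220).
Taking log₂: log₂(2410/233) = t·(1/122 − 1/1220).
log₂(10.343) = 3.3706; 1/122 − 1/1220 = 0.007377.
t = 3.3706 / 0.007377 ≈ 456.91 seconds.

457 seconds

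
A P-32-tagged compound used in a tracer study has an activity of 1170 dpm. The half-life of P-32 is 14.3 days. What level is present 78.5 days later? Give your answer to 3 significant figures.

26.0 dpm

Number of half-lives: n = 78.5/14.3 ≈ 5.4895.
Remaining = 1170 × (1/2)^5.4895 = 1170 × 0.022258 ≈ 26.042 dpm.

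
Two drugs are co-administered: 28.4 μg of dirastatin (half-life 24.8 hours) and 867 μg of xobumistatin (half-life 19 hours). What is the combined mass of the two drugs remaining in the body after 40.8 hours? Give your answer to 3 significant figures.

dirastatin: 28.4 × (1/2)^(40.8/24.8) = 28.4 × (1/2)^1.6452 ≈ 9.0798 μg.
xobumistatin: 867 × (1/2)^(40.8/19) = 867 × (1/2)^2.1474 ≈ 195.7 μg.
Total = 9.0798 + 195.7 ≈ 204.78 μg.

205 μg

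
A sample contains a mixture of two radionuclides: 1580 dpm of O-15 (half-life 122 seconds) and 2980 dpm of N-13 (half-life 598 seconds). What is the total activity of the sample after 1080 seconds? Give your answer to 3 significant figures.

O-15: 1580 × (1/2)^(1080/122) = 1580 × (1/2)^8.8525 ≈ 3.4182 dpm.
N-13: 2980 × (1/2)^(1080/598) = 2980 × (1/2)^1.806 ≈ 852.22 dpm.
Total = 3.4182 + 852.22 ≈ 855.63 dpm.

856 dpm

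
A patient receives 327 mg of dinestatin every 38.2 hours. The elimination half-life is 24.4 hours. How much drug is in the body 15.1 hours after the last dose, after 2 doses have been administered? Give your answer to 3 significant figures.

285 mg

The 2 doses were given 53.3, 15.1 hours ago.
Total = 327·(1/2)^(53.3/24.4) + 327·(1/2)^(15.1/24.4)
      = 71.94 + 212.94 ≈ 284.88 mg.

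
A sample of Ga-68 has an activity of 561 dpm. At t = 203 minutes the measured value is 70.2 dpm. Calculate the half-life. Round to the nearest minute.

68 minutes

A/A₀ = 70.2/561 ≈ 0.12513.
n = log₂(7.9915) ≈ 2.9985 half-lives elapsed in 203 minutes.
t½ = 203/2.9985 ≈ 67.701 minutes.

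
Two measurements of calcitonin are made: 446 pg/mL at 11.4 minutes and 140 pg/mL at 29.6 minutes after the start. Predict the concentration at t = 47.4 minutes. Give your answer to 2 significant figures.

45 pg/mL

Over Δt = 29.6 − 11.4 = 18.2 minutes, the level fell by a factor of 446/140 ≈ 3.1857.
n = log₂(3.1857) ≈ 1.6716 half-lives, so t½ = 18.2/1.6716 ≈ 10.888 minutes.
From t = 29.6 to t = 47.4: 140 × (1/2)^((47.4−29.6)/10.888) ≈ 45.08 pg/mL.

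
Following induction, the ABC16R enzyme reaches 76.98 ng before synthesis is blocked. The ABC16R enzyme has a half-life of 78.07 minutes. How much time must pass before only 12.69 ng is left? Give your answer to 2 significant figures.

Fraction remaining = 12.69/76.98 ≈ 0.16485.
n = log₂(76.98/12.69) = ln(6.0662)/ln 2 ≈ 2.6008 half-lives.
t = n × t½ = 2.6008 × 78.07 ≈ 203.04 minutes.

200 minutes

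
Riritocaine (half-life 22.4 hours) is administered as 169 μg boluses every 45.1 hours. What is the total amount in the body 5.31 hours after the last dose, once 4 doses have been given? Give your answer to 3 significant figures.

The 4 doses were given 140.61, 95.51, 50.41, 5.31 hours ago.
Total = 169·(1/2)^(140.61/22.4) + 169·(1/2)^(95.51/22.4) + 169·(1/2)^(50.41/22.4) + 169·(1/2)^(5.31/22.4)
      = 2.179 + 8.7972 + 35.517 + 143.39 ≈ 189.89 μg.

190 μg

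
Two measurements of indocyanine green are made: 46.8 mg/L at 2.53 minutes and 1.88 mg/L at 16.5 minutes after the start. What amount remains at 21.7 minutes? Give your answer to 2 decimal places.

Over Δt = 16.5 − 2.53 = 13.97 minutes, the level fell by a factor of 46.8/1.88 ≈ 24.894.
n = log₂(24.894) ≈ 4.6377 half-lives, so t½ = 13.97/4.6377 ≈ 3.0123 minutes.
From t = 16.5 to t = 21.7: 1.88 × (1/2)^((21.7−16.5)/3.0123) ≈ 0.56819 mg/L.

0.57 mg/L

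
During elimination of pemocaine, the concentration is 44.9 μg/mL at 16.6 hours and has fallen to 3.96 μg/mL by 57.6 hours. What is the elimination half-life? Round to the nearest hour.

Over Δt = 57.6 − 16.6 = 41 hours, the level fell by a factor of 44.9/3.96 ≈ 11.338.
n = log₂(11.338) ≈ 3.5031 half-lives, so t½ = 41/3.5031 ≈ 11.704 hours.

12 hours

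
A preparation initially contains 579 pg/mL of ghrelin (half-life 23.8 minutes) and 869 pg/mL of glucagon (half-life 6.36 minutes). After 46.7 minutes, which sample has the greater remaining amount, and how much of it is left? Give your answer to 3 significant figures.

ghrelin, 149 pg/mL

ghrelin: 579 × (1/2)^1.9622 ≈ 148.59 pg/mL.
glucagon: 869 × (1/2)^7.3428 ≈ 5.3534 pg/mL.
Ghrelin has more remaining, at ≈ 148.59 pg/mL.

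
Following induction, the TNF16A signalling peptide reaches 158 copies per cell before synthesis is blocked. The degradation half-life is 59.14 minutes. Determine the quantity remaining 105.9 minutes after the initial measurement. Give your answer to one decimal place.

45.7 copies per cell

Number of half-lives: n = 105.9/59.14 ≈ 1.7907.
Remaining = 158 × (1/2)^1.7907 = 158 × 0.28904 ≈ 45.668 copies per cell.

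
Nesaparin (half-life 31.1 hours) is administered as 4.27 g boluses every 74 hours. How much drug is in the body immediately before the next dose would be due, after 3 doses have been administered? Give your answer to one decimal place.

The 3 doses were given 222, 148, 74 hours ago.
Total = 4.27·(1/2)^(222/31.1) + 4.27·(1/2)^(148/31.1) + 4.27·(1/2)^(74/31.1)
      = 0.030311 + 0.15772 + 0.82064 ≈ 1.0087 g.

1.0 g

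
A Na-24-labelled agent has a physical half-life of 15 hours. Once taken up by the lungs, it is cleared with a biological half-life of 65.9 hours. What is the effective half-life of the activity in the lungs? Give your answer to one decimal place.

1/t_eff = 1/t_phys + 1/t_biol = 1/15 + 1/65.9 = 0.081841 per hour.
t_eff = 15 × 65.9 / (15 + 65.9) ≈ 12.219 hours.

12.2 hours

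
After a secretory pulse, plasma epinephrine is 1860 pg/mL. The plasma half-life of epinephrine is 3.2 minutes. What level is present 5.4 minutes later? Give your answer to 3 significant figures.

Number of half-lives: n = 5.4/3.2 ≈ 1.6875.
Remaining = 1860 × (1/2)^1.6875 = 1860 × 0.31046 ≈ 577.46 pg/mL.

577 pg/mL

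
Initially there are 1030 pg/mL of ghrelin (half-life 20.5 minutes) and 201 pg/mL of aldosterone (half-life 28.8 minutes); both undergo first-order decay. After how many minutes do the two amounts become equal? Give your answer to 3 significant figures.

Set 1030·(1/2)^(t/20.5) = 201·(1/2)^(t/28.8).
Taking log₂: log₂(1030/201) = t·(1/20.5 − 1/28.8).
log₂(5.1244) = 2.3574; 1/20.5 − 1/28.8 = 0.014058.
t = 2.3574 / 0.014058 ≈ 167.69 minutes.

168 minutes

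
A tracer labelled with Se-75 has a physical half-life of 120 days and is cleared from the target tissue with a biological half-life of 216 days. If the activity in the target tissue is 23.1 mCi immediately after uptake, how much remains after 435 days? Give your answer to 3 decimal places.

1/t_eff = 1/t_phys + 1/t_biol = 1/120 + 1/216 = 0.012963 per day.
t_eff = 120 × 216 / (120 + 216) ≈ 77.143 days.
Remaining = 23.1 × (1/2)^(435/77.143) = 23.1 × (1/2)^5.6389 ≈ 0.46359 mCi.

0.464 mCi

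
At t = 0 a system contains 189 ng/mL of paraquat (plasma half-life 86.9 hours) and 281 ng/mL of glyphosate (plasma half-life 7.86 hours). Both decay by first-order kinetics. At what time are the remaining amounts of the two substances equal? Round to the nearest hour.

Set 189·(1/2)^(t/86.9) = 281·(1/2)^(t/7.86).
Taking log₂: log₂(189/281) = t·(1/86.9 − 1/7.86).
log₂(0.6726) = -0.57218; 1/86.9 − 1/7.86 = -0.11572.
t = -0.57218 / -0.11572 ≈ 4.9446 hours.

5 hours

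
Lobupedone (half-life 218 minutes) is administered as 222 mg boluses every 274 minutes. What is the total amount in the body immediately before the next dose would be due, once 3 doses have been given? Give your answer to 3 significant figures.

148 mg

The 3 doses were given 822, 548, 274 minutes ago.
Total = 222·(1/2)^(822/218) + 222·(1/2)^(548/218) + 222·(1/2)^(274/218)
      = 16.266 + 38.872 + 92.895 ≈ 148.03 mg.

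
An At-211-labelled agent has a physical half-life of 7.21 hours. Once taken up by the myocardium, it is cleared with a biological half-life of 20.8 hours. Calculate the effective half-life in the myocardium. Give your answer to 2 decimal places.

5.35 hours

1/t_eff = 1/t_phys + 1/t_biol = 1/7.21 + 1/20.8 = 0.18677 per hour.
t_eff = 7.21 × 20.8 / (7.21 + 20.8) ≈ 5.3541 hours.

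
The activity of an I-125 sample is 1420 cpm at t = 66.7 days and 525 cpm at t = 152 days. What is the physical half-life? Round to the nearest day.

59 days

Over Δt = 152 − 66.7 = 85.3 days, the level fell by a factor of 1420/525 ≈ 2.7048.
n = log₂(2.7048) ≈ 1.4355 half-lives, so t½ = 85.3/1.4355 ≈ 59.422 days.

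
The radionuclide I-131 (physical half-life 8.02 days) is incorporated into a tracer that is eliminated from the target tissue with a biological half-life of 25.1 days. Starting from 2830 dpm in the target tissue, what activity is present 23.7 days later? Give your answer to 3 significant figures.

190 dpm

1/t_eff = 1/t_phys + 1/t_biol = 1/8.02 + 1/25.1 = 0.16453 per day.
t_eff = 8.02 × 25.1 / (8.02 + 25.1) ≈ 6.078 days.
Remaining = 2830 × (1/2)^(23.7/6.078) = 2830 × (1/2)^3.8993 ≈ 189.66 dpm.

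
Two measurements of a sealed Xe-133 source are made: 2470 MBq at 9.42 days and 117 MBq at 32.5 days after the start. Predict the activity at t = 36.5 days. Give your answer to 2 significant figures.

Over Δt = 32.5 − 9.42 = 23.08 days, the level fell by a factor of 2470/117 ≈ 21.111.
n = log₂(21.111) ≈ 4.3999 half-lives, so t½ = 23.08/4.3999 ≈ 5.2455 days.
From t = 32.5 to t = 36.5: 117 × (1/2)^((36.5−32.5)/5.2455) ≈ 68.966 MBq.

69 MBq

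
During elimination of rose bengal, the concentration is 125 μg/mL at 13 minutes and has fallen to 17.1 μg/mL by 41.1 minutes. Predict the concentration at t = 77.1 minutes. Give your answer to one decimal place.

1.3 μg/mL

Over Δt = 41.1 − 13 = 28.1 minutes, the level fell by a factor of 125/17.1 ≈ 7.3099.
n = log₂(7.3099) ≈ 2.8699 half-lives, so t½ = 28.1/2.8699 ≈ 9.7914 minutes.
From t = 41.1 to t = 77.1: 17.1 × (1/2)^((77.1−41.1)/9.7914) ≈ 1.3372 μg/mL.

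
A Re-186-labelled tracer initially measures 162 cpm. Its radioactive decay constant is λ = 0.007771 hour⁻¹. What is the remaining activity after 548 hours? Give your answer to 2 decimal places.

2.29 cpm

t½ = ln 2 / λ = 0.69315 / 0.007771 ≈ 89.197 hours.
Number of half-lives: n = 548/89.197 ≈ 6.1437.
Remaining = 162 × (1/2)^6.1437 = 162 × 0.014143 ≈ 2.2912 cpm.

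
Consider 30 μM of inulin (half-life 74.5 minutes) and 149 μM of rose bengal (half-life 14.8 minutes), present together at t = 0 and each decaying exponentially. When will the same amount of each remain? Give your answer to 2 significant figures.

43 minutes

Set 30·(1/2)^(t/74.5) = 149·(1/2)^(t/14.8).
Taking log₂: log₂(30/149) = t·(1/74.5 − 1/14.8).
log₂(0.20134) = -2.3123; 1/74.5 − 1/14.8 = -0.054145.
t = -2.3123 / -0.054145 ≈ 42.705 minutes.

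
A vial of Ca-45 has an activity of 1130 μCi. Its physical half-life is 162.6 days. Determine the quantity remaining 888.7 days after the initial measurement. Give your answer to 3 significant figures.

Number of half-lives: n = 888.7/162.6 ≈ 5.4656.
Remaining = 1130 × (1/2)^5.4656 = 1130 × 0.022631 ≈ 25.573 μCi.

25.6 μCi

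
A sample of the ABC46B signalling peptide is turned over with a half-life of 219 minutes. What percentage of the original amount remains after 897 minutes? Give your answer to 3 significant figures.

5.85%

n = 897/219 ≈ 4.0959 half-lives.
Fraction remaining = (1/2)^4.0959 ≈ 0.058481, i.e. 5.8481%.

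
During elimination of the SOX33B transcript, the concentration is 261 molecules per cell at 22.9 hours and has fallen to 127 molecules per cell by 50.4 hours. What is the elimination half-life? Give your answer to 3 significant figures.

26.5 hours

Over Δt = 50.4 − 22.9 = 27.5 hours, the level fell by a factor of 261/127 ≈ 2.0551.
n = log₂(2.0551) ≈ 1.0392 half-lives, so t½ = 27.5/1.0392 ≈ 26.462 hours.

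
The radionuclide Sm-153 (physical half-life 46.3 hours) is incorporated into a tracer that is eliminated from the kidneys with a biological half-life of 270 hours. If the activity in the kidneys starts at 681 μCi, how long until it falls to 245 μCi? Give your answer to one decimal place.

1/t_eff = 1/t_phys + 1/t_biol = 1/46.3 + 1/270 = 0.025302 per hour.
t_eff = 46.3 × 270 / (46.3 + 270) ≈ 39.523 hours.
n = log₂(681/245) ≈ 1.4749; t = 1.4749 × 39.523 ≈ 58.291 hours.

58.3 hours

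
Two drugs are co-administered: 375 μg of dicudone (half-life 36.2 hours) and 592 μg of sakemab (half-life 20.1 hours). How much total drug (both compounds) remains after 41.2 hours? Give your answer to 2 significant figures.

dicudone: 375 × (1/2)^(41.2/36.2) = 375 × (1/2)^1.1381 ≈ 170.38 μg.
sakemab: 592 × (1/2)^(41.2/20.1) = 592 × (1/2)^2.0498 ≈ 142.98 μg.
Total = 170.38 + 142.98 ≈ 313.36 μg.

310 μg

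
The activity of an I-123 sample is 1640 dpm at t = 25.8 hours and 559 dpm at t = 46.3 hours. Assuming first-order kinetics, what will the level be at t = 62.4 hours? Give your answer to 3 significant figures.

240 dpm

Over Δt = 46.3 − 25.8 = 20.5 hours, the level fell by a factor of 1640/559 ≈ 2.9338.
n = log₂(2.9338) ≈ 1.5528 half-lives, so t½ = 20.5/1.5528 ≈ 13.202 hours.
From t = 46.3 to t = 62.4: 559 × (1/2)^((62.4−46.3)/13.202) ≈ 240.05 dpm.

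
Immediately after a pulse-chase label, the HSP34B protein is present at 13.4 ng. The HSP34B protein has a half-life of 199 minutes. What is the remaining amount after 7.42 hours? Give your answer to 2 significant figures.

Convert the elapsed time: 7.42 hours = 445.2 minutes.
Number of half-lives: n = 445.2/199 ≈ 2.2372.
Remaining = 13.4 × (1/2)^2.2372 = 13.4 × 0.2121 ≈ 2.8421 ng.

2.8 ng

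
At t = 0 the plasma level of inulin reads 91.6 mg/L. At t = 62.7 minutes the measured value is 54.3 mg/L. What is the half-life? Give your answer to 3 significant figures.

83.1 minutes

A/A₀ = 54.3/91.6 ≈ 0.59279.
n = log₂(1.6869) ≈ 0.7544 half-lives elapsed in 62.7 minutes.
t½ = 62.7/0.7544 ≈ 83.113 minutes.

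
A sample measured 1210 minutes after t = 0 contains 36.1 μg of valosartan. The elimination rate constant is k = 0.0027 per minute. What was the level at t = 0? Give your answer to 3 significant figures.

947 μg

t½ = ln 2 / k = 0.69315 / 0.0027 ≈ 256.72 minutes.
Number of half-lives elapsed: n = 1210/256.72 ≈ 4.7133.
A₀ = A × 2^n = 36.1 × 2^4.7133 = 36.1 × 26.233 ≈ 946.99 μg.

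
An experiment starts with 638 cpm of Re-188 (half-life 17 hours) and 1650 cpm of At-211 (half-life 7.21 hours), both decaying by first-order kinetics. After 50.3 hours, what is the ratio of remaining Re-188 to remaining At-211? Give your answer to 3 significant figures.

Re-188: 638 × (1/2)^(50.3/17) = 638 × (1/2)^2.9588 ≈ 82.059 cpm.
At-211: 1650 × (1/2)^(50.3/7.21) = 1650 × (1/2)^6.9764 ≈ 13.103 cpm.
Ratio ≈ 82.059 / 13.103 ≈ 6.2626.

6.26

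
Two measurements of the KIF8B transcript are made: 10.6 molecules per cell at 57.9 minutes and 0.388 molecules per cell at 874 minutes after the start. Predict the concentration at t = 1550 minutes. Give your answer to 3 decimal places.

0.025 molecules per cell

Over Δt = 874 − 57.9 = 816.1 minutes, the level fell by a factor of 10.6/0.388 ≈ 27.32.
n = log₂(27.32) ≈ 4.7719 half-lives, so t½ = 816.1/4.7719 ≈ 171.02 minutes.
From t = 874 to t = 1550: 0.388 × (1/2)^((1550−874)/171.02) ≈ 0.025059 molecules per cell.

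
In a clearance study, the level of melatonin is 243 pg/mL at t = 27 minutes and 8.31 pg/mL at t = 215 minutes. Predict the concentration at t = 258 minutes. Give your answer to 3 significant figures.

3.84 pg/mL

Over Δt = 215 − 27 = 188 minutes, the level fell by a factor of 243/8.31 ≈ 29.242.
n = log₂(29.242) ≈ 4.87 half-lives, so t½ = 188/4.87 ≈ 38.604 minutes.
From t = 215 to t = 258: 8.31 × (1/2)^((258−215)/38.604) ≈ 3.8396 pg/mL.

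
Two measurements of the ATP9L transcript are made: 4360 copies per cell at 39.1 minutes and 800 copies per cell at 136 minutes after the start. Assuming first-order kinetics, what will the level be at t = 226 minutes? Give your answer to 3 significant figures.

Over Δt = 136 − 39.1 = 96.9 minutes, the level fell by a factor of 4360/800 ≈ 5.45.
n = log₂(5.45) ≈ 2.4463 half-lives, so t½ = 96.9/2.4463 ≈ 39.612 minutes.
From t = 136 to t = 226: 800 × (1/2)^((226−136)/39.612) ≈ 165.63 copies per cell.

166 copies per cell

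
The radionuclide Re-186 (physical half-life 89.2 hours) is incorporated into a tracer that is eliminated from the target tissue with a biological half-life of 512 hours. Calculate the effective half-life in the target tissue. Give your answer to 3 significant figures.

1/t_eff = 1/t_phys + 1/t_biol = 1/89.2 + 1/512 = 0.013164 per hour.
t_eff = 89.2 × 512 / (89.2 + 512) ≈ 75.965 hours.

76.0 hours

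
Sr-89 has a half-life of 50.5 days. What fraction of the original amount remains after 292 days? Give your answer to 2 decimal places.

0.02

n = 292/50.5 ≈ 5.7822 half-lives.
Fraction remaining = (1/2)^5.7822 ≈ 0.018172.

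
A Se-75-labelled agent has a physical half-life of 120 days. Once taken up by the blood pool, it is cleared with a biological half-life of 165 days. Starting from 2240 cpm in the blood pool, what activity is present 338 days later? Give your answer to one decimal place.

1/t_eff = 1/t_phys + 1/t_biol = 1/120 + 1/165 = 0.014394 per day.
t_eff = 120 × 165 / (120 + 165) ≈ 69.474 days.
Remaining = 2240 × (1/2)^(338/69.474) = 2240 × (1/2)^4.8652 ≈ 76.858 cpm.

76.9 cpm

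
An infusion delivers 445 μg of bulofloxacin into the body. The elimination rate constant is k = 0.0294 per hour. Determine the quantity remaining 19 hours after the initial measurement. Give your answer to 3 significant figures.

255 μg

t½ = ln 2 / k = 0.69315 / 0.0294 ≈ 23.576 hours.
Number of half-lives: n = 19/23.576 ≈ 0.80589.
Remaining = 445 × (1/2)^0.80589 = 445 × 0.57201 ≈ 254.54 μg.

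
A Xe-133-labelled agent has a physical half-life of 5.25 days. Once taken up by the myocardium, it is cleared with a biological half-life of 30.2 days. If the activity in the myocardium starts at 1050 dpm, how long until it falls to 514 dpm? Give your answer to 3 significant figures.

1/t_eff = 1/t_phys + 1/t_biol = 1/5.25 + 1/30.2 = 0.22359 per day.
t_eff = 5.25 × 30.2 / (5.25 + 30.2) ≈ 4.4725 days.
n = log₂(1050/514) ≈ 1.0305; t = 1.0305 × 4.4725 ≈ 4.6091 days.

4.61 days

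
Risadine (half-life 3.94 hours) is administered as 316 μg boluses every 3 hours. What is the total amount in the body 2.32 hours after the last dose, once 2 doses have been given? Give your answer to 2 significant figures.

The 2 doses were given 5.32, 2.32 hours ago.
Total = 316·(1/2)^(5.32/3.94) + 316·(1/2)^(2.32/3.94)
      = 123.94 + 210.1 ≈ 334.04 μg.

330 μg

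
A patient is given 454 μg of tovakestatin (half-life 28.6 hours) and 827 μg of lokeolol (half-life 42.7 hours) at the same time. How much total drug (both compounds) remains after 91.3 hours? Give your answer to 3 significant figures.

238 μg

tovakestatin: 454 × (1/2)^(91.3/28.6) = 454 × (1/2)^3.1923 ≈ 49.668 μg.
lokeolol: 827 × (1/2)^(91.3/42.7) = 827 × (1/2)^2.1382 ≈ 187.87 μg.
Total = 49.668 + 187.87 ≈ 237.54 μg.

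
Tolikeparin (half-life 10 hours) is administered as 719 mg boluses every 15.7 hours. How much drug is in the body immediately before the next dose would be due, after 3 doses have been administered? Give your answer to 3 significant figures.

The 3 doses were given 47.1, 31.4, 15.7 hours ago.
Total = 719·(1/2)^(47.1/10) + 719·(1/2)^(31.4/10) + 719·(1/2)^(15.7/10)
      = 27.471 + 81.563 + 242.17 ≈ 351.2 mg.

351 mg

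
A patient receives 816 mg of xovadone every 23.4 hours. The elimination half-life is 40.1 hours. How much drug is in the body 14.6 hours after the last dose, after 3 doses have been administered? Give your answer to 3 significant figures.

The 3 doses were given 61.4, 38, 14.6 hours ago.
Total = 816·(1/2)^(61.4/40.1) + 816·(1/2)^(38/40.1) + 816·(1/2)^(14.6/40.1)
      = 282.33 + 423.08 + 634 ≈ 1339.4 mg.

1340 mg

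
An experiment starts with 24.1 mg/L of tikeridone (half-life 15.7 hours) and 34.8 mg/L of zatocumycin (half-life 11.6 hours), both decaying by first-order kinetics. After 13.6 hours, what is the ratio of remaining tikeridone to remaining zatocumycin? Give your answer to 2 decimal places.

0.86

tikeridone: 24.1 × (1/2)^(13.6/15.7) = 24.1 × (1/2)^0.86624 ≈ 13.221 mg/L.
zatocumycin: 34.8 × (1/2)^(13.6/11.6) = 34.8 × (1/2)^1.1724 ≈ 15.44 mg/L.
Ratio ≈ 13.221 / 15.44 ≈ 0.85626.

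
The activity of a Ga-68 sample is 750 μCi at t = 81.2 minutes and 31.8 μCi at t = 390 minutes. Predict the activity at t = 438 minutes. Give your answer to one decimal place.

19.5 μCi

Over Δt = 390 − 81.2 = 308.8 minutes, the level fell by a factor of 750/31.8 ≈ 23.585.
n = log₂(23.585) ≈ 4.5598 half-lives, so t½ = 308.8/4.5598 ≈ 67.722 minutes.
From t = 390 to t = 438: 31.8 × (1/2)^((438−390)/67.722) ≈ 19.456 μCi.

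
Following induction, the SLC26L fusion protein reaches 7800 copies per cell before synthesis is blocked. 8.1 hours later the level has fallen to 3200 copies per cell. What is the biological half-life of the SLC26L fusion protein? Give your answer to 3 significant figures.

6.30 hours

A/A₀ = 3200/7800 ≈ 0.41026.
n = log₂(2.4375) ≈ 1.2854 half-lives elapsed in 8.1 hours.
t½ = 8.1/1.2854 ≈ 6.3015 hours.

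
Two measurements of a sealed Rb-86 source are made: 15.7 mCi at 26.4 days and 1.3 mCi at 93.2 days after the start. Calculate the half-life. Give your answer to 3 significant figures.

18.6 days

Over Δt = 93.2 − 26.4 = 66.8 days, the level fell by a factor of 15.7/1.3 ≈ 12.077.
n = log₂(12.077) ≈ 3.5942 half-lives, so t½ = 66.8/3.5942 ≈ 18.586 days.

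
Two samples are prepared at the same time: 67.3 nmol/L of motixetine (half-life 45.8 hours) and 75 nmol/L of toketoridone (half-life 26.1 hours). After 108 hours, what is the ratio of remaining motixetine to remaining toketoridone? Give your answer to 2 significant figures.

motixetine: 67.3 × (1/2)^(108/45.8) = 67.3 × (1/2)^2.3581 ≈ 13.127 nmol/L.
toketoridone: 75 × (1/2)^(108/26.1) = 75 × (1/2)^4.1379 ≈ 4.2601 nmol/L.
Ratio ≈ 13.127 / 4.2601 ≈ 3.0814.

3.1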